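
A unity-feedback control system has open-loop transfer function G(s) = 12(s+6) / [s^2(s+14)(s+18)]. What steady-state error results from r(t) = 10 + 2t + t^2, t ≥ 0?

7

The open loop has two poles at the origin → type 2 system. Treating each term separately:
  • 10: tracked with zero error.
  • 2t: tracked with zero error.
  • t^2: e_ss = 2/K_a with K_a=2/7 → 7.
Total e_ss = 7.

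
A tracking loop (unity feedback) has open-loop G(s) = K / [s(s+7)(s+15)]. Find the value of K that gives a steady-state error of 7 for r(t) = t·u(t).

The open loop has one pole at the origin → type 1 system.
K_v = lim_{s→0} s·G(s) = K / (7·15) = (1/105)·K.
e_ss = 1/K_v = 7 ⇒ K_v = 1/7 ⇒ K = (1/7)/(1/105) = 15.

15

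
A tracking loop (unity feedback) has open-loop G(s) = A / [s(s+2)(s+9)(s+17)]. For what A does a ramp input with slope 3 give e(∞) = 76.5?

12

One free integrator in G(s): this is a type 1 system.
K_v = lim_{s→0} s·G(s) = A / (2·9·17) = (1/306)·A.
e_ss = 3/K_v = 76.5 ⇒ K_v = 2/51 ⇒ A = (2/51)/(1/306) = 12.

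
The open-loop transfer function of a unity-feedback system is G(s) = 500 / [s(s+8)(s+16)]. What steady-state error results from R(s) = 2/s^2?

One free integrator in G(s): this is a type 1 system.
K_v = lim_{s→0} s·G(s) = 500 / (8·16) = 125/32.
e_ss = 2/K_v = 2/(125/32) = 0.512.

0.512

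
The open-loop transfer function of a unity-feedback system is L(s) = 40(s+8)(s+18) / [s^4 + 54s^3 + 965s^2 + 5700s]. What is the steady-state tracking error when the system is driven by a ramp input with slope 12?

The denominator has no term below 5700s — 1 pole at s=0, type 1.
K_v = lim_{s→0} s·L(s) = 40·8·18 / 5700 = 96/95.
e_ss = 12/K_v = 12/(96/95) = 11.875.

11.875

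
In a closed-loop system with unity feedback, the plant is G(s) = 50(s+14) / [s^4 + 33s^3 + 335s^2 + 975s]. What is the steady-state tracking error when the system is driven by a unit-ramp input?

39/28

The denominator has no term below 975s — 1 pole at s=0, type 1.
K_v = lim_{s→0} s·G(s) = 50·14 / 975 = 28/39.
e_ss = 1/K_v = 1/(28/39) = 39/28.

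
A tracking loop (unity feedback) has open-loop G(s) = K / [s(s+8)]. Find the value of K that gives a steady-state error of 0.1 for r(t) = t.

One free integrator in G(s): this is a type 1 system.
K_v = lim_{s→0} s·G(s) = K / (8) = 0.125·K.
e_ss = 1/K_v = 0.1 ⇒ K_v = 10 ⇒ K = 10/0.125 = 80.

80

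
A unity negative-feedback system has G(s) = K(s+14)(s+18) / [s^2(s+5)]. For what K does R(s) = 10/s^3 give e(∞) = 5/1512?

60

G(s) has two factors of s in the denominator, so the system is type 2.
K_a = lim_{s→0} s^2·G(s) = K·14·18 / (5) = 50.4·K.
e_ss = 10/K_a = 5/1512 ⇒ K_a = 3024 ⇒ K = 3024/50.4 = 60.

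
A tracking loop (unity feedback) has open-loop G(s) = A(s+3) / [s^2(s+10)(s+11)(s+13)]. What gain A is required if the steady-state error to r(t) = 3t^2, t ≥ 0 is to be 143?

The open loop has two poles at the origin → type 2 system.
K_a = lim_{s→0} s^2·G(s) = A·3 / (10·11·13) = (3/1430)·A.
e_ss = 6/K_a = 143 ⇒ K_a = 6/143 ⇒ A = (6/143)/(3/1430) = 20.

20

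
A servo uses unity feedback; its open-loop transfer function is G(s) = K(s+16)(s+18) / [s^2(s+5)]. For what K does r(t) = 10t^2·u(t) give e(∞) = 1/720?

250

G(s) has two factors of s in the denominator, so the system is type 2.
K_a = lim_{s→0} s^2·G(s) = K·16·18 / (5) = 57.6·K.
e_ss = 20/K_a = 1/720 ⇒ K_a = 14400 ⇒ K = 14400/57.6 = 250.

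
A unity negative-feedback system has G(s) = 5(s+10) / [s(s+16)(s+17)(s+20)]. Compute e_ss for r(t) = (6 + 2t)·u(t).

217.6

One free integrator in G(s): this is a type 1 system. Taking each input component in turn:
  • 6: tracked with zero error.
  • 2t: e_ss = 2/K_v with K_v=5/544 → 217.6.
Total e_ss = 217.6.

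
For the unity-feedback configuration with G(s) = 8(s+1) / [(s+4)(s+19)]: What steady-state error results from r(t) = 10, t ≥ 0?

190/21

No free integrators in G(s): this is a type 0 system.
K_p = lim_{s→0} G(s) = 8·1 / (4·19) = 2/19.
e_ss = 10/(1 + K_p) = 10/(21/19) = 190/21.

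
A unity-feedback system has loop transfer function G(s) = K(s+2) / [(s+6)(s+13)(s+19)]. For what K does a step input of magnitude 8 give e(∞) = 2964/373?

G(s) has no factors of s in the denominator, so the system is type 0.
K_p = lim_{s→0} G(s) = K·2 / (6·13·19) = (1/741)·K.
e_ss = 8/(1 + K_p) = 2964/373 ⇒ 1 + (1/741)·K = 746/741 ⇒ K = 5.

5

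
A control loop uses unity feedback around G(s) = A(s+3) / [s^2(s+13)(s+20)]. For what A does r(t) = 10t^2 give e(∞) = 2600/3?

The open loop has two poles at the origin → type 2 system.
K_a = lim_{s→0} s^2·G(s) = A·3 / (13·20) = (3/260)·A.
e_ss = 20/K_a = 2600/3 ⇒ K_a = 3/130 ⇒ A = (3/130)/(3/260) = 2.

2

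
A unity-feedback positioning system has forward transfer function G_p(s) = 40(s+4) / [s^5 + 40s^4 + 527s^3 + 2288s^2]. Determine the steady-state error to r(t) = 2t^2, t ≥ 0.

57.2

Factoring s^2 from the denominator leaves a polynomial with constant term 2288, so the system is type 2.
K_a = lim_{s→0} s^2·G_p(s) = 40·4 / 2288 = 10/143.
r(t) = 2t^2 gives R(s) = 4/s^3.
e_ss = 4/K_a = 4/(10/143) = 57.2.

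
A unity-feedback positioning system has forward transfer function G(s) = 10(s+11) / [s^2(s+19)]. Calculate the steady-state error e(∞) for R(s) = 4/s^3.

38/55

The open loop has two poles at the origin → type 2 system.
K_a = lim_{s→0} s^2·G(s) = 10·11 / (19) = 110/19.
r(t) = 2t^2 gives R(s) = 4/s^3.
e_ss = 4/K_a = 4/(110/19) = 38/55.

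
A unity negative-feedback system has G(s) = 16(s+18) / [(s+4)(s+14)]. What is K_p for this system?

36/7

The open loop has no poles at the origin → type 0 system.
K_p = lim_{s→0} G(s) = 16·18 / (4·14) = 36/7.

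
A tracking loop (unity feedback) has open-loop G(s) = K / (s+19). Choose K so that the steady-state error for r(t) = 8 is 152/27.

No free integrators in G(s): this is a type 0 system.
K_p = lim_{s→0} G(s) = K / (19) = (1/19)·K.
e_ss = 8/(1 + K_p) = 152/27 ⇒ 1 + (1/19)·K = 27/19 ⇒ K = 8.

8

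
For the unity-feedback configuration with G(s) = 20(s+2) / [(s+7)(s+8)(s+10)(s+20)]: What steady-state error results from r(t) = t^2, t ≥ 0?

The open loop has no poles at the origin → type 0 system.
For a type-0 system K_a = 0, so e_ss to a parabolic input is unbounded.

infinity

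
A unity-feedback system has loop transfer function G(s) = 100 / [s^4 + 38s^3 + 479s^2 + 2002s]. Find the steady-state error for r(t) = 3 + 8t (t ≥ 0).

Factoring s from the denominator leaves a polynomial with constant term 2002, so the system is type 1. By superposition:
  • 3: tracked with zero error.
  • 8t: e_ss = 8/K_v with K_v=50/1001 → 160.16.
Total e_ss = 160.16.

160.16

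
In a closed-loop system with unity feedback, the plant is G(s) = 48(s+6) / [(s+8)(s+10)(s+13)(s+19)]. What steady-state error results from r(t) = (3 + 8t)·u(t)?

infinity

The open loop has no poles at the origin → type 0 system. Taking each input component in turn:
  • 3: e_ss = 3/(1+K_p) with K_p=18/1235 → 3705/1253.
  • 8t: a type-0 system cannot track it, e_ss → ∞.
The unbounded component dominates.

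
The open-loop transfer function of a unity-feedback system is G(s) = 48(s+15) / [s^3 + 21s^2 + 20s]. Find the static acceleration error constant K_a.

Lowest-order denominator term is 20s, so the open loop has 1 pole at the origin → type 1 system.
K_a = lim_{s→0} s^2·G(s) = 0 (the extra factor of s kills the finite limit).

0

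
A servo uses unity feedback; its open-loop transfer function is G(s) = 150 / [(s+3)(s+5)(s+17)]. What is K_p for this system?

10/17

The open loop has no poles at the origin → type 0 system.
K_p = lim_{s→0} G(s) = 150 / (3·5·17) = 10/17.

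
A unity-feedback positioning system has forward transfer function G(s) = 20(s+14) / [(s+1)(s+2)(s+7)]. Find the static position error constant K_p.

20

The open loop has no poles at the origin → type 0 system.
K_p = lim_{s→0} G(s) = 20·14 / (1·2·7) = 20.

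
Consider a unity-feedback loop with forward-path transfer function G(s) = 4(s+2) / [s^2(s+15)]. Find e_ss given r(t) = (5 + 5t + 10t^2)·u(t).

37.5

Two free integrators in G(s): this is a type 2 system. By superposition:
  • 5: tracked with zero error.
  • 5t: tracked with zero error.
  • 10t^2: e_ss = 20/K_a with K_a=8/15 → 37.5.
Total e_ss = 37.5.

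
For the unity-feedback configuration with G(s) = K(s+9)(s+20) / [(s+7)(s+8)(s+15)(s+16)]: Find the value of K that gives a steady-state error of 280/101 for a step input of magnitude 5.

60

No free integrators in G(s): this is a type 0 system.
K_p = lim_{s→0} G(s) = K·9·20 / (7·8·15·16) = (3/224)·K.
e_ss = 5/(1 + K_p) = 280/101 ⇒ 1 + (3/224)·K = 101/56 ⇒ K = 60.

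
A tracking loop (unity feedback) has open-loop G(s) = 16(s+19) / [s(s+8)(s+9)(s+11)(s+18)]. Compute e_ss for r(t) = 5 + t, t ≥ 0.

891/19

The open loop has one pole at the origin → type 1 system. By superposition:
  • 5: tracked with zero error.
  • t: e_ss = 1/K_v with K_v=19/891 → 891/19.
Total e_ss = 891/19.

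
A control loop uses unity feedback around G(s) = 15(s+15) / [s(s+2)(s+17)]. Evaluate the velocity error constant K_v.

System type = 1 (one pole at s=0).
K_v = lim_{s→0} s·G(s) = 15·15 / (2·17) = 225/34.

225/34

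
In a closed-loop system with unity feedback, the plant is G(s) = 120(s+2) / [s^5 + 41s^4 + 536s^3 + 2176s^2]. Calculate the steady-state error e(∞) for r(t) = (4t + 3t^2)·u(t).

54.4

Lowest-order denominator term is 2176s^2, so the open loop has 2 poles at the origin → type 2 system. Treating each term separately:
  • 4t: tracked with zero error.
  • 3t^2: e_ss = 6/K_a with K_a=15/136 → 54.4.
Total e_ss = 54.4.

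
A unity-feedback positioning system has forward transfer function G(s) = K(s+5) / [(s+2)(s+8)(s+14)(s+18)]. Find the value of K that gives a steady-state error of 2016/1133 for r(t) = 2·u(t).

No free integrators in G(s): this is a type 0 system.
K_p = lim_{s→0} G(s) = K·5 / (2·8·14·18) = (5/4032)·K.
e_ss = 2/(1 + K_p) = 2016/1133 ⇒ 1 + (5/4032)·K = 1133/1008 ⇒ K = 100.

100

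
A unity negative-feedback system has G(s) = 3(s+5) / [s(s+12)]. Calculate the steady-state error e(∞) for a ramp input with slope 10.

8

One free integrator in G(s): this is a type 1 system.
K_v = lim_{s→0} s·G(s) = 3·5 / (12) = 1.25.
e_ss = 10/K_v = 10/1.25 = 8.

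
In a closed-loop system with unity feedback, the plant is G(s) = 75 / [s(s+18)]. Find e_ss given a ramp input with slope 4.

0.96

The open loop has one pole at the origin → type 1 system.
K_v = lim_{s→0} s·G(s) = 75 / (18) = 25/6.
e_ss = 4/K_v = 4/(25/6) = 0.96.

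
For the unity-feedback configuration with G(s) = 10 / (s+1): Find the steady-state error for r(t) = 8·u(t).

System type = 0 (no poles at s=0).
K_p = lim_{s→0} G(s) = 10 / (1) = 10.
e_ss = 8/(1 + K_p) = 8/11.

8/11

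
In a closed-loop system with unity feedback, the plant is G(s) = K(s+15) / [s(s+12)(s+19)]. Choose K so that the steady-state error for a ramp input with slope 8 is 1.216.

G(s) has one factor of s in the denominator, so the system is type 1.
K_v = lim_{s→0} s·G(s) = K·15 / (12·19) = (5/76)·K.
e_ss = 8/K_v = 1.216 ⇒ K_v = 125/19 ⇒ K = (125/19)/(5/76) = 100.

100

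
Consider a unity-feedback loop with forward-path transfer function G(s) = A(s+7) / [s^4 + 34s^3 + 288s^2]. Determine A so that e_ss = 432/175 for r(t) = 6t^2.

The denominator has no term below 288s^2 — 2 poles at s=0, type 2.
K_a = lim_{s→0} s^2·G(s) = A·7 / 288 = (7/288)·A.
e_ss = 12/K_a = 432/175 ⇒ K_a = 175/36 ⇒ A = (175/36)/(7/288) = 200.

200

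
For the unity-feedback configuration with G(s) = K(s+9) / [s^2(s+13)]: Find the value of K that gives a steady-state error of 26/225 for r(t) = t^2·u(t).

System type = 2 (two poles at s=0).
K_a = lim_{s→0} s^2·G(s) = K·9 / (13) = (9/13)·K.
e_ss = 2/K_a = 26/225 ⇒ K_a = 225/13 ⇒ K = (225/13)/(9/13) = 25.

25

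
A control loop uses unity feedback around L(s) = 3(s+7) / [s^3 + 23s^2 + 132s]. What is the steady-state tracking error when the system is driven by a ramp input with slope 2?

88/7

Lowest-order denominator term is 132s, so the open loop has 1 pole at the origin → type 1 system.
K_v = lim_{s→0} s·L(s) = 3·7 / 132 = 7/44.
e_ss = 2/K_v = 2/(7/44) = 88/7.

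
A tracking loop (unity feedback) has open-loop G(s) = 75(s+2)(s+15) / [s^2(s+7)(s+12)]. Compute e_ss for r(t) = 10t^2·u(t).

56/75

System type = 2 (two poles at s=0).
K_a = lim_{s→0} s^2·G(s) = 75·2·15 / (7·12) = 375/14.
r(t) = 10t^2 gives R(s) = 20/s^3.
e_ss = 20/K_a = 20/(375/14) = 56/75.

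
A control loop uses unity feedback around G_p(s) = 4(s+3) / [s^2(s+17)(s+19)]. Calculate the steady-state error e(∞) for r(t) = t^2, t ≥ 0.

323/6

The open loop has two poles at the origin → type 2 system.
K_a = lim_{s→0} s^2·G_p(s) = 4·3 / (17·19) = 12/323.
r(t) = t^2 gives R(s) = 2/s^3.
e_ss = 2/K_a = 2/(12/323) = 323/6.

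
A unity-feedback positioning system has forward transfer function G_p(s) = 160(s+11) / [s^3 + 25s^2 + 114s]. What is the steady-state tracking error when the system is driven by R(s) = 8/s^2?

57/110

Lowest-order denominator term is 114s, so the open loop has 1 pole at the origin → type 1 system.
K_v = lim_{s→0} s·G_p(s) = 160·11 / 114 = 880/57.
e_ss = 8/K_v = 8/(880/57) = 57/110.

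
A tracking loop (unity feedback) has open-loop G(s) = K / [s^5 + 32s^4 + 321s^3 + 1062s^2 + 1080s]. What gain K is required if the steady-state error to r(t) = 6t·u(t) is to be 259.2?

25

The denominator has no term below 1080s — 1 pole at s=0, type 1.
K_v = lim_{s→0} s·G(s) = K / 1080 = (1/1080)·K.
e_ss = 6/K_v = 259.2 ⇒ K_v = 5/216 ⇒ K = (5/216)/(1/1080) = 25.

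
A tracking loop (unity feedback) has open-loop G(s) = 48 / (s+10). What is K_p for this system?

The open loop has no poles at the origin → type 0 system.
K_p = lim_{s→0} G(s) = 48 / (10) = 4.8.

4.8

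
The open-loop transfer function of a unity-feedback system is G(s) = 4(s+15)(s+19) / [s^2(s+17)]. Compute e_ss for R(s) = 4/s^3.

17/285

G(s) has two factors of s in the denominator, so the system is type 2.
K_a = lim_{s→0} s^2·G(s) = 4·15·19 / (17) = 1140/17.
r(t) = 2t^2 gives R(s) = 4/s^3.
e_ss = 4/K_a = 4/(1140/17) = 17/285.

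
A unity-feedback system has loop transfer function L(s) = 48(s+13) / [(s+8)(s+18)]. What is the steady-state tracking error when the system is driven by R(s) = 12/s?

No free integrators in L(s): this is a type 0 system.
K_p = lim_{s→0} L(s) = 48·13 / (8·18) = 13/3.
e_ss = 12/(1 + K_p) = 12/(16/3) = 2.25.

2.25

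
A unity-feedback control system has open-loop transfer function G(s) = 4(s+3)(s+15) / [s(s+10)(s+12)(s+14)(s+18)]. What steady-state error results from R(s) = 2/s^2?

G(s) has one factor of s in the denominator, so the system is type 1.
K_v = lim_{s→0} s·G(s) = 4·3·15 / (10·12·14·18) = 1/168.
e_ss = 2/K_v = 2/(1/168) = 336.

336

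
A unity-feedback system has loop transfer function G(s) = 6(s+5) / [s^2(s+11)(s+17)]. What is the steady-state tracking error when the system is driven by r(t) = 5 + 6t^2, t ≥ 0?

System type = 2 (two poles at s=0). By superposition:
  • 5: tracked with zero error.
  • 6t^2: e_ss = 12/K_a with K_a=30/187 → 74.8.
Total e_ss = 74.8.

74.8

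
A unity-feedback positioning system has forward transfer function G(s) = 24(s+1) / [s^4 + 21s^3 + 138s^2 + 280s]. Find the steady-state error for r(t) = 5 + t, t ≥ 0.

35/3

Lowest-order denominator term is 280s, so the open loop has 1 pole at the origin → type 1 system. Treating each term separately:
  • 5: tracked with zero error.
  • t: e_ss = 1/K_v with K_v=3/35 → 35/3.
Total e_ss = 35/3.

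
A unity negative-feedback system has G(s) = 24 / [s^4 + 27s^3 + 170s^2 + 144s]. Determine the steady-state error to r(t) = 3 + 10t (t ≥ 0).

60

Factoring s from the denominator leaves a polynomial with constant term 144, so the system is type 1. By superposition:
  • 3: tracked with zero error.
  • 10t: e_ss = 10/K_v with K_v=1/6 → 60.
Total e_ss = 60.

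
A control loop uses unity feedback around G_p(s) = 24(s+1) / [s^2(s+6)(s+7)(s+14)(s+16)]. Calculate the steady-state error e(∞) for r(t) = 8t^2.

Two free integrators in G_p(s): this is a type 2 system.
K_a = lim_{s→0} s^2·G_p(s) = 24·1 / (6·7·14·16) = 1/392.
r(t) = 8t^2 gives R(s) = 16/s^3.
e_ss = 16/K_a = 16/(1/392) = 6272.

6272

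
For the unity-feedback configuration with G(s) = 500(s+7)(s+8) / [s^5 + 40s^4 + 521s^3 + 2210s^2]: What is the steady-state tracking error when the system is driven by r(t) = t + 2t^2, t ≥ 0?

221/700

Factoring s^2 from the denominator leaves a polynomial with constant term 2210, so the system is type 2. By superposition:
  • t: tracked with zero error.
  • 2t^2: e_ss = 4/K_a with K_a=2800/221 → 221/700.
Total e_ss = 221/700.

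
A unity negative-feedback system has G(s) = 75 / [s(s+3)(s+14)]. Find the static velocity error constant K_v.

25/14

System type = 1 (one pole at s=0).
K_v = lim_{s→0} s·G(s) = 75 / (3·14) = 25/14.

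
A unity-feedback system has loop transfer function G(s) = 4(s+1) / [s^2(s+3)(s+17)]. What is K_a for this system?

Two free integrators in G(s): this is a type 2 system.
K_a = lim_{s→0} s^2·G(s) = 4·1 / (3·17) = 4/51.

4/51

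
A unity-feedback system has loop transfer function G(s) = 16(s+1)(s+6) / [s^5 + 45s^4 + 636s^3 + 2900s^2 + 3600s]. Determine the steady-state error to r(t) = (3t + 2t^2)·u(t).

infinity

The denominator has no term below 3600s — 1 pole at s=0, type 1. Treating each term separately:
  • 3t: e_ss = 3/K_v with K_v=2/75 → 112.5.
  • 2t^2: a type-1 system cannot track it, e_ss → ∞.
The unbounded component dominates.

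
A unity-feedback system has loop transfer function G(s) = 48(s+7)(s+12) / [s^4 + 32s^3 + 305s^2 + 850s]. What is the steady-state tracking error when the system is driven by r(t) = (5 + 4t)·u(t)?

The denominator has no term below 850s — 1 pole at s=0, type 1. Treating each term separately:
  • 5: tracked with zero error.
  • 4t: e_ss = 4/K_v with K_v=2016/425 → 425/504.
Total e_ss = 425/504.

425/504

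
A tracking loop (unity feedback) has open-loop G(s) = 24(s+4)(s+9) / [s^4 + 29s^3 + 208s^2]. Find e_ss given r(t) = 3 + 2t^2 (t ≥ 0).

26/27

Factoring s^2 from the denominator leaves a polynomial with constant term 208, so the system is type 2. By superposition:
  • 3: tracked with zero error.
  • 2t^2: e_ss = 4/K_a with K_a=54/13 → 26/27.
Total e_ss = 26/27.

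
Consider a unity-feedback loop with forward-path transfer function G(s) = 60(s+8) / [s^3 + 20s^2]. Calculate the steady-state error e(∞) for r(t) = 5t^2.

5/12

Factoring s^2 from the denominator leaves a polynomial with constant term 20, so the system is type 2.
K_a = lim_{s→0} s^2·G(s) = 60·8 / 20 = 24.
r(t) = 5t^2 gives R(s) = 10/s^3.
e_ss = 10/K_a = 10/24 = 5/12.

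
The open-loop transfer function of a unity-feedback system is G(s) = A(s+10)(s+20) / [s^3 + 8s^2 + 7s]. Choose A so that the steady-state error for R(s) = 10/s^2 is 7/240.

12

The denominator has no term below 7s — 1 pole at s=0, type 1.
K_v = lim_{s→0} s·G(s) = A·10·20 / 7 = (200/7)·A.
e_ss = 10/K_v = 7/240 ⇒ K_v = 2400/7 ⇒ A = (2400/7)/(200/7) = 12.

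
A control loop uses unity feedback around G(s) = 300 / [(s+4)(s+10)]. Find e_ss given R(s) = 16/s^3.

No free integrators in G(s): this is a type 0 system.
For a type-0 system K_a = 0, so e_ss to a parabolic input is unbounded.

infinity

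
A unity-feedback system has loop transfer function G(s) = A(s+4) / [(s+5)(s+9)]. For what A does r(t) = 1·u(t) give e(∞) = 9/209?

G(s) has no factors of s in the denominator, so the system is type 0.
K_p = lim_{s→0} G(s) = A·4 / (5·9) = (4/45)·A.
e_ss = 1/(1 + K_p) = 9/209 ⇒ 1 + (4/45)·A = 209/9 ⇒ A = 250.

250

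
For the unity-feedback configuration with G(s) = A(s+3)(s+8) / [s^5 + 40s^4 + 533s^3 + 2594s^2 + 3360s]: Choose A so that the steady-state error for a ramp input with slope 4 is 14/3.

The denominator has no term below 3360s — 1 pole at s=0, type 1.
K_v = lim_{s→0} s·G(s) = A·3·8 / 3360 = (1/140)·A.
e_ss = 4/K_v = 14/3 ⇒ K_v = 6/7 ⇒ A = (6/7)/(1/140) = 120.

120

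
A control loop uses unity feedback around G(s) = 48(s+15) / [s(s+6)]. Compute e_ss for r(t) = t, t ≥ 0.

1/120

G(s) has one factor of s in the denominator, so the system is type 1.
K_v = lim_{s→0} s·G(s) = 48·15 / (6) = 120.
e_ss = 1/K_v = 1/120.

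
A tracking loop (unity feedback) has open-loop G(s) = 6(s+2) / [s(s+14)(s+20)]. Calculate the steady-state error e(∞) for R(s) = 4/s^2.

System type = 1 (one pole at s=0).
K_v = lim_{s→0} s·G(s) = 6·2 / (14·20) = 3/70.
e_ss = 4/K_v = 4/(3/70) = 280/3.

280/3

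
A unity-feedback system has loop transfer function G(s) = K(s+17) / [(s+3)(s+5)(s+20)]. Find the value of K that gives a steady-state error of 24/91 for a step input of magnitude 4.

G(s) has no factors of s in the denominator, so the system is type 0.
K_p = lim_{s→0} G(s) = K·17 / (3·5·20) = (17/300)·K.
e_ss = 4/(1 + K_p) = 24/91 ⇒ 1 + (17/300)·K = 91/6 ⇒ K = 250.

250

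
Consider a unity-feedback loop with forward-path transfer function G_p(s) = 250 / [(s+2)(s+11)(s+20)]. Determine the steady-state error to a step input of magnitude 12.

176/23

No free integrators in G_p(s): this is a type 0 system.
K_p = lim_{s→0} G_p(s) = 250 / (2·11·20) = 25/44.
e_ss = 12/(1 + K_p) = 12/(69/44) = 176/23.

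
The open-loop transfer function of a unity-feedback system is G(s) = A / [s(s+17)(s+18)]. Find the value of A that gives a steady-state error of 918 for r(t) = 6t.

2

G(s) has one factor of s in the denominator, so the system is type 1.
K_v = lim_{s→0} s·G(s) = A / (17·18) = (1/306)·A.
e_ss = 6/K_v = 918 ⇒ K_v = 1/153 ⇒ A = (1/153)/(1/306) = 2.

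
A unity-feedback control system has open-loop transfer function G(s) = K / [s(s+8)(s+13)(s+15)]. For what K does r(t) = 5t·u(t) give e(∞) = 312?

One free integrator in G(s): this is a type 1 system.
K_v = lim_{s→0} s·G(s) = K / (8·13·15) = (1/1560)·K.
e_ss = 5/K_v = 312 ⇒ K_v = 5/312 ⇒ K = (5/312)/(1/1560) = 25.

25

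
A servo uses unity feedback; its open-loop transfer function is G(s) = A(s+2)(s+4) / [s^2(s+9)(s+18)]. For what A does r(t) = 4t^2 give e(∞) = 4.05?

40

System type = 2 (two poles at s=0).
K_a = lim_{s→0} s^2·G(s) = A·2·4 / (9·18) = (4/81)·A.
e_ss = 8/K_a = 4.05 ⇒ K_a = 160/81 ⇒ A = (160/81)/(4/81) = 40.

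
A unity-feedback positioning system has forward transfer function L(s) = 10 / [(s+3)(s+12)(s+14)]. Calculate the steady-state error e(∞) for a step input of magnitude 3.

756/257

No free integrators in L(s): this is a type 0 system.
K_p = lim_{s→0} L(s) = 10 / (3·12·14) = 5/252.
e_ss = 3/(1 + K_p) = 3/(257/252) = 756/257.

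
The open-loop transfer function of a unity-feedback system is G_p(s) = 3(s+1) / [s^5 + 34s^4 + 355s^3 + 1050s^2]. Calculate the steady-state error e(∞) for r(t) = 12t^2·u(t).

Lowest-order denominator term is 1050s^2, so the open loop has 2 poles at the origin → type 2 system.
K_a = lim_{s→0} s^2·G_p(s) = 3·1 / 1050 = 1/350.
r(t) = 12t^2 gives R(s) = 24/s^3.
e_ss = 24/K_a = 24/(1/350) = 8400.

8400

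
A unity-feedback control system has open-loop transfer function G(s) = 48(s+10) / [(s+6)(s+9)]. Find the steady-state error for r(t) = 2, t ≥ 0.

No free integrators in G(s): this is a type 0 system.
K_p = lim_{s→0} G(s) = 48·10 / (6·9) = 80/9.
e_ss = 2/(1 + K_p) = 2/(89/9) = 18/89.

18/89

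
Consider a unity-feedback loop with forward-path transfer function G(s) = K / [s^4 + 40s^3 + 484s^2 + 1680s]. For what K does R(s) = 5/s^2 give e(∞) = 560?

Factoring s from the denominator leaves a polynomial with constant term 1680, so the system is type 1.
K_v = lim_{s→0} s·G(s) = K / 1680 = (1/1680)·K.
e_ss = 5/K_v = 560 ⇒ K_v = 1/112 ⇒ K = (1/112)/(1/1680) = 15.

15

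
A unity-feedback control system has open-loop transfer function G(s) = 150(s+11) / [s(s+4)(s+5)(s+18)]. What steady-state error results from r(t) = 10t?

24/11

G(s) has one factor of s in the denominator, so the system is type 1.
K_v = lim_{s→0} s·G(s) = 150·11 / (4·5·18) = 55/12.
e_ss = 10/K_v = 10/(55/12) = 24/11.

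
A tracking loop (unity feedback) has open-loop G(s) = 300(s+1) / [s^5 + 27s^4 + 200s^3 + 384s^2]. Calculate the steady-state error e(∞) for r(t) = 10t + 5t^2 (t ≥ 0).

The denominator has no term below 384s^2 — 2 poles at s=0, type 2. Taking each input component in turn:
  • 10t: tracked with zero error.
  • 5t^2: e_ss = 10/K_a with K_a=25/32 → 12.8.
Total e_ss = 12.8.

12.8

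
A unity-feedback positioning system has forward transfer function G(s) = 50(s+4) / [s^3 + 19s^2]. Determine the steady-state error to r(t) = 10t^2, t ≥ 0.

1.9

The denominator has no term below 19s^2 — 2 poles at s=0, type 2.
K_a = lim_{s→0} s^2·G(s) = 50·4 / 19 = 200/19.
r(t) = 10t^2 gives R(s) = 20/s^3.
e_ss = 20/K_a = 20/(200/19) = 1.9.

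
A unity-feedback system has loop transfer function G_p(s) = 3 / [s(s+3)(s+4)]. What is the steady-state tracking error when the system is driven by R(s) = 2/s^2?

8

G_p(s) has one factor of s in the denominator, so the system is type 1.
K_v = lim_{s→0} s·G_p(s) = 3 / (3·4) = 0.25.
e_ss = 2/K_v = 2/0.25 = 8.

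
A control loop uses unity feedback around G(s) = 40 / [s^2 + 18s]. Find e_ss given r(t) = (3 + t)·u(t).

0.45

Lowest-order denominator term is 18s, so the open loop has 1 pole at the origin → type 1 system. Taking each input component in turn:
  • 3: tracked with zero error.
  • t: e_ss = 1/K_v with K_v=20/9 → 0.45.
Total e_ss = 0.45.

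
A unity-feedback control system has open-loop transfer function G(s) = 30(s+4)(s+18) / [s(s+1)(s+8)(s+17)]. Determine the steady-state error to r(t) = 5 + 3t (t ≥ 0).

The open loop has one pole at the origin → type 1 system. By superposition:
  • 5: tracked with zero error.
  • 3t: e_ss = 3/K_v with K_v=270/17 → 17/90.
Total e_ss = 17/90.

17/90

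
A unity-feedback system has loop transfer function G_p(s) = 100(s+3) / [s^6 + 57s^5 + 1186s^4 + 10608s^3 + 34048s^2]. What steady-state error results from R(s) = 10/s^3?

The denominator has no term below 34048s^2 — 2 poles at s=0, type 2.
K_a = lim_{s→0} s^2·G_p(s) = 100·3 / 34048 = 75/8512.
r(t) = 5t^2 gives R(s) = 10/s^3.
e_ss = 10/K_a = 10/(75/8512) = 17024/15.

17024/15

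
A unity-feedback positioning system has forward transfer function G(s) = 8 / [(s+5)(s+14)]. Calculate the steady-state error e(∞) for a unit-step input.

G(s) has no factors of s in the denominator, so the system is type 0.
K_p = lim_{s→0} G(s) = 8 / (5·14) = 4/35.
e_ss = 1/(1 + K_p) = 1/(39/35) = 35/39.

35/39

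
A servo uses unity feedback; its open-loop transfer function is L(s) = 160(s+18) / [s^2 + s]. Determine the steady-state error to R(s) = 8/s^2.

The denominator has no term below s — 1 pole at s=0, type 1.
K_v = lim_{s→0} s·L(s) = 160·18 / 1 = 2880.
e_ss = 8/K_v = 8/2880 = 1/360.

1/360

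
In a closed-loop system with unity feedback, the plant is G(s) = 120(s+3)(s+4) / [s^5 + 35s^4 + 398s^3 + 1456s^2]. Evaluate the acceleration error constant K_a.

90/91

Factoring s^2 from the denominator leaves a polynomial with constant term 1456, so the system is type 2.
K_a = lim_{s→0} s^2·G(s) = 120·3·4 / 1456 = 90/91.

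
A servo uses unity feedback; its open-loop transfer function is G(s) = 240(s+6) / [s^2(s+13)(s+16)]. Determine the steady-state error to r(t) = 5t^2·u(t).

13/9

Two free integrators in G(s): this is a type 2 system.
K_a = lim_{s→0} s^2·G(s) = 240·6 / (13·16) = 90/13.
r(t) = 5t^2 gives R(s) = 10/s^3.
e_ss = 10/K_a = 10/(90/13) = 13/9.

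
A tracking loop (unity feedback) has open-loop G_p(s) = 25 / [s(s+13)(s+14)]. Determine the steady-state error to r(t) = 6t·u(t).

43.68

One free integrator in G_p(s): this is a type 1 system.
K_v = lim_{s→0} s·G_p(s) = 25 / (13·14) = 25/182.
e_ss = 6/K_v = 6/(25/182) = 43.68.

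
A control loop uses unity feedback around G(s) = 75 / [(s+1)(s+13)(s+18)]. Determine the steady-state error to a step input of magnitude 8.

No free integrators in G(s): this is a type 0 system.
K_p = lim_{s→0} G(s) = 75 / (1·13·18) = 25/78.
e_ss = 8/(1 + K_p) = 8/(103/78) = 624/103.

624/103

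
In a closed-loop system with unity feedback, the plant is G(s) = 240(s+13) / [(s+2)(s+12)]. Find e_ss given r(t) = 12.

12/131

The open loop has no poles at the origin → type 0 system.
K_p = lim_{s→0} G(s) = 240·13 / (2·12) = 130.
e_ss = 12/(1 + K_p) = 12/131.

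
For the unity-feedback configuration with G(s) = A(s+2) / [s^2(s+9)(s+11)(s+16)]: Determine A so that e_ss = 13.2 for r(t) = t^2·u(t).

Two free integrators in G(s): this is a type 2 system.
K_a = lim_{s→0} s^2·G(s) = A·2 / (9·11·16) = (1/792)·A.
e_ss = 2/K_a = 13.2 ⇒ K_a = 5/33 ⇒ A = (5/33)/(1/792) = 120.

120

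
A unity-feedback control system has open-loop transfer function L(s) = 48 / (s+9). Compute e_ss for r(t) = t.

infinity

The open loop has no poles at the origin → type 0 system.
K_v = lim_{s→0} s·L(s) = 0; the steady-state error to this ramp input grows without bound.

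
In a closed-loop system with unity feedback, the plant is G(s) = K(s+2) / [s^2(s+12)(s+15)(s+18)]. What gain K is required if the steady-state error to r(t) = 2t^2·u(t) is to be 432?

Two free integrators in G(s): this is a type 2 system.
K_a = lim_{s→0} s^2·G(s) = K·2 / (12·15·18) = (1/1620)·K.
e_ss = 4/K_a = 432 ⇒ K_a = 1/108 ⇒ K = (1/108)/(1/1620) = 15.

15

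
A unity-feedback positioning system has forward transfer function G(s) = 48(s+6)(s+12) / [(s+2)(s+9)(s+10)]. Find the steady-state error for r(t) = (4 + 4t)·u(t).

infinity

G(s) has no factors of s in the denominator, so the system is type 0. By superposition:
  • 4: e_ss = 4/(1+K_p) with K_p=19.2 → 20/101.
  • 4t: a type-0 system cannot track it, e_ss → ∞.
The unbounded component dominates.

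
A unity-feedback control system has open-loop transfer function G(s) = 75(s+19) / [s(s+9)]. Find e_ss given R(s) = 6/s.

0

G(s) has one factor of s in the denominator, so the system is type 1.
A type-1 system has K_p = ∞, so it tracks a step input with zero steady-state error.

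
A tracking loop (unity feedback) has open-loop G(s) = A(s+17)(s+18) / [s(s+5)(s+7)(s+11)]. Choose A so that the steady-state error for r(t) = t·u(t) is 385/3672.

One free integrator in G(s): this is a type 1 system.
K_v = lim_{s→0} s·G(s) = A·17·18 / (5·7·11) = (306/385)·A.
e_ss = 1/K_v = 385/3672 ⇒ K_v = 3672/385 ⇒ A = (3672/385)/(306/385) = 12.

12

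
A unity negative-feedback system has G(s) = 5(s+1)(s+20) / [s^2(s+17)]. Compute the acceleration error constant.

100/17

The open loop has two poles at the origin → type 2 system.
K_a = lim_{s→0} s^2·G(s) = 5·1·20 / (17) = 100/17.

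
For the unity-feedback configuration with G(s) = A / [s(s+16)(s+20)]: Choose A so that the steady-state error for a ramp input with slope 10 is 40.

80

The open loop has one pole at the origin → type 1 system.
K_v = lim_{s→0} s·G(s) = A / (16·20) = (1/320)·A.
e_ss = 10/K_v = 40 ⇒ K_v = 0.25 ⇒ A = 0.25/(1/320) = 80.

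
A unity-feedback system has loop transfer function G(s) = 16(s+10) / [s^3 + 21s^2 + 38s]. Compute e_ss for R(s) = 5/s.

The denominator has no term below 38s — 1 pole at s=0, type 1.
K_p = ∞ for a type-1 system; e_ss to a step is zero.

0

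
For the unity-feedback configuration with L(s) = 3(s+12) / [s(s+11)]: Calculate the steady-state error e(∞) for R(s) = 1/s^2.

11/36

L(s) has one factor of s in the denominator, so the system is type 1.
K_v = lim_{s→0} s·L(s) = 3·12 / (11) = 36/11.
e_ss = 1/K_v = 1/(36/11) = 11/36.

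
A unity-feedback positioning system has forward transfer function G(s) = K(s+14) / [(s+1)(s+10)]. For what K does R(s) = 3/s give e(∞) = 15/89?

12

G(s) has no factors of s in the denominator, so the system is type 0.
K_p = lim_{s→0} G(s) = K·14 / (1·10) = 1.4·K.
e_ss = 3/(1 + K_p) = 15/89 ⇒ 1 + 1.4·K = 17.8 ⇒ K = 12.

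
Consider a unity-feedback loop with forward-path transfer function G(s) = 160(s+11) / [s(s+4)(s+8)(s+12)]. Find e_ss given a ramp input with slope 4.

48/55

G(s) has one factor of s in the denominator, so the system is type 1.
K_v = lim_{s→0} s·G(s) = 160·11 / (4·8·12) = 55/12.
e_ss = 4/K_v = 4/(55/12) = 48/55.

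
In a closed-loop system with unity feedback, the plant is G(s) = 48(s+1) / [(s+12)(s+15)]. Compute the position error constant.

4/15

System type = 0 (no poles at s=0).
K_p = lim_{s→0} G(s) = 48·1 / (12·15) = 4/15.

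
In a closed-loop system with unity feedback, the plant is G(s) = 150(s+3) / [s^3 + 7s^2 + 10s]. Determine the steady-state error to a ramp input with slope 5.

The denominator has no term below 10s — 1 pole at s=0, type 1.
K_v = lim_{s→0} s·G(s) = 150·3 / 10 = 45.
e_ss = 5/K_v = 5/45 = 1/9.

1/9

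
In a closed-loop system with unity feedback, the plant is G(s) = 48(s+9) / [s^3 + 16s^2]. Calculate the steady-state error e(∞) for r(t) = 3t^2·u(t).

2/9

The denominator has no term below 16s^2 — 2 poles at s=0, type 2.
K_a = lim_{s→0} s^2·G(s) = 48·9 / 16 = 27.
r(t) = 3t^2 gives R(s) = 6/s^3.
e_ss = 6/K_a = 6/27 = 2/9.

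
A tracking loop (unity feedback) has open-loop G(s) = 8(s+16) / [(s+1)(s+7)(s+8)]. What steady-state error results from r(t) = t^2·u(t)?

System type = 0 (no poles at s=0).
K_a = lim_{s→0} s^2·G(s) = 0; the steady-state error to this parabolic input grows without bound.

infinity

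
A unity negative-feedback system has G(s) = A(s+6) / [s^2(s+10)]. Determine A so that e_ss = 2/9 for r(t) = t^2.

15

Two free integrators in G(s): this is a type 2 system.
K_a = lim_{s→0} s^2·G(s) = A·6 / (10) = 0.6·A.
e_ss = 2/K_a = 2/9 ⇒ K_a = 9 ⇒ A = 9/0.6 = 15.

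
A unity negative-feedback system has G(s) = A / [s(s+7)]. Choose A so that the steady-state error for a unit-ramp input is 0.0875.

G(s) has one factor of s in the denominator, so the system is type 1.
K_v = lim_{s→0} s·G(s) = A / (7) = (1/7)·A.
e_ss = 1/K_v = 0.0875 ⇒ K_v = 80/7 ⇒ A = (80/7)/(1/7) = 80.

80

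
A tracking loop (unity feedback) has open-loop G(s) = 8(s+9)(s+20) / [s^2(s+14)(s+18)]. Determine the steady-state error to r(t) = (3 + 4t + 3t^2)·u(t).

G(s) has two factors of s in the denominator, so the system is type 2. Taking each input component in turn:
  • 3: tracked with zero error.
  • 4t: tracked with zero error.
  • 3t^2: e_ss = 6/K_a with K_a=40/7 → 1.05.
Total e_ss = 1.05.

1.05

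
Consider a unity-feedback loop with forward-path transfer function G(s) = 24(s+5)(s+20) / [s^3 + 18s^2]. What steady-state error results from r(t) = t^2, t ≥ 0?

0.015

Lowest-order denominator term is 18s^2, so the open loop has 2 poles at the origin → type 2 system.
K_a = lim_{s→0} s^2·G(s) = 24·5·20 / 18 = 400/3.
r(t) = t^2 gives R(s) = 2/s^3.
e_ss = 2/K_a = 2/(400/3) = 0.015.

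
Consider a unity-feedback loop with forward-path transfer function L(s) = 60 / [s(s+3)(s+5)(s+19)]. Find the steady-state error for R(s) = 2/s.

0

The open loop has one pole at the origin → type 1 system.
K_p = ∞ for a type-1 system; e_ss to a step is zero.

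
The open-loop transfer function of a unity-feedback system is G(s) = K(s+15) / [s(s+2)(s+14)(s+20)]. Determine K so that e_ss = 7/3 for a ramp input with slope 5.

G(s) has one factor of s in the denominator, so the system is type 1.
K_v = lim_{s→0} s·G(s) = K·15 / (2·14·20) = (3/112)·K.
e_ss = 5/K_v = 7/3 ⇒ K_v = 15/7 ⇒ K = (15/7)/(3/112) = 80.

80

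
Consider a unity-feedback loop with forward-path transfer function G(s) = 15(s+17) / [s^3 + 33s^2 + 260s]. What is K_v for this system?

The denominator has no term below 260s — 1 pole at s=0, type 1.
K_v = lim_{s→0} s·G(s) = 15·17 / 260 = 51/52.

51/52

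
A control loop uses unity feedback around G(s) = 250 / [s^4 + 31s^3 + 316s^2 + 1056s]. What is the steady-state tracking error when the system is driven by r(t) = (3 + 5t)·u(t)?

Factoring s from the denominator leaves a polynomial with constant term 1056, so the system is type 1. Taking each input component in turn:
  • 3: tracked with zero error.
  • 5t: e_ss = 5/K_v with K_v=125/528 → 21.12.
Total e_ss = 21.12.

21.12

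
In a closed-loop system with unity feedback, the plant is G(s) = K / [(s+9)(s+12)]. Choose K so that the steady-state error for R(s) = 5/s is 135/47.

80

G(s) has no factors of s in the denominator, so the system is type 0.
K_p = lim_{s→0} G(s) = K / (9·12) = (1/108)·K.
e_ss = 5/(1 + K_p) = 135/47 ⇒ 1 + (1/108)·K = 47/27 ⇒ K = 80.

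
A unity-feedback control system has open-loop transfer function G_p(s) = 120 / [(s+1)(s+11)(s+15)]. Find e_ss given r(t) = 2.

The open loop has no poles at the origin → type 0 system.
K_p = lim_{s→0} G_p(s) = 120 / (1·11·15) = 8/11.
e_ss = 2/(1 + K_p) = 2/(19/11) = 22/19.

22/19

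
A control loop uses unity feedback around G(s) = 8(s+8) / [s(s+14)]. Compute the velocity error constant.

One free integrator in G(s): this is a type 1 system.
K_v = lim_{s→0} s·G(s) = 8·8 / (14) = 32/7.

32/7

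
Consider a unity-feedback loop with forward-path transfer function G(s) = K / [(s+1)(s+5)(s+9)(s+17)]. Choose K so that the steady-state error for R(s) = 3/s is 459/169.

80

G(s) has no factors of s in the denominator, so the system is type 0.
K_p = lim_{s→0} G(s) = K / (1·5·9·17) = (1/765)·K.
e_ss = 3/(1 + K_p) = 459/169 ⇒ 1 + (1/765)·K = 169/153 ⇒ K = 80.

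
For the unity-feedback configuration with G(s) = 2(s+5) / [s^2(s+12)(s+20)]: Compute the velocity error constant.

K_v = lim_{s→0} s·G(s); with 2 poles at the origin the limit diverges, so K_v = ∞.

infinity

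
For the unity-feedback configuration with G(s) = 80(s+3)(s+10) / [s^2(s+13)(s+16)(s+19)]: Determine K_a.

G(s) has two factors of s in the denominator, so the system is type 2.
K_a = lim_{s→0} s^2·G(s) = 80·3·10 / (13·16·19) = 150/247.

150/247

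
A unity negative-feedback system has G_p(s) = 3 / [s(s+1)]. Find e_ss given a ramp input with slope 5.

5/3

G_p(s) has one factor of s in the denominator, so the system is type 1.
K_v = lim_{s→0} s·G_p(s) = 3 / (1) = 3.
e_ss = 5/K_v = 5/3.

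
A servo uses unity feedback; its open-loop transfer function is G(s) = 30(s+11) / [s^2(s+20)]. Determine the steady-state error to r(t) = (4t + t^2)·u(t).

4/33

Two free integrators in G(s): this is a type 2 system. Taking each input component in turn:
  • 4t: tracked with zero error.
  • t^2: e_ss = 2/K_a with K_a=16.5 → 4/33.
Total e_ss = 4/33.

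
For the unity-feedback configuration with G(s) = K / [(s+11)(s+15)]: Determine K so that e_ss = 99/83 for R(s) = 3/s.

250

No free integrators in G(s): this is a type 0 system.
K_p = lim_{s→0} G(s) = K / (11·15) = (1/165)·K.
e_ss = 3/(1 + K_p) = 99/83 ⇒ 1 + (1/165)·K = 83/33 ⇒ K = 250.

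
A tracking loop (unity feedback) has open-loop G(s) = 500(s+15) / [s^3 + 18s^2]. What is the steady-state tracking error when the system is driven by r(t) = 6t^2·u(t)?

0.0288

Lowest-order denominator term is 18s^2, so the open loop has 2 poles at the origin → type 2 system.
K_a = lim_{s→0} s^2·G(s) = 500·15 / 18 = 1250/3.
r(t) = 6t^2 gives R(s) = 12/s^3.
e_ss = 12/K_a = 12/(1250/3) = 0.0288.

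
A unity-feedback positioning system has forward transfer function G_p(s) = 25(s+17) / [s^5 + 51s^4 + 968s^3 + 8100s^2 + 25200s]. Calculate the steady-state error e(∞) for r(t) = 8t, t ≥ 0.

8064/17

Factoring s from the denominator leaves a polynomial with constant term 25200, so the system is type 1.
K_v = lim_{s→0} s·G_p(s) = 25·17 / 25200 = 17/1008.
e_ss = 8/K_v = 8/(17/1008) = 8064/17.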